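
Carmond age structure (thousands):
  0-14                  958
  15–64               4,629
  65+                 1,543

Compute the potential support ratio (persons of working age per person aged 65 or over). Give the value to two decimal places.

Potential support ratio = 4,629 / 1,543 = 3.00

Potential support ratio: 3.00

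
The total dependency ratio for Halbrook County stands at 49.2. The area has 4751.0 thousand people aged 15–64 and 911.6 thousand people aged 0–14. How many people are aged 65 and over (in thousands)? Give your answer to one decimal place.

Aged 65 and over: 1425.9

Total dependency ratio = (youth + elderly) / working-age × 100
49.2 = (911.6 + E) / 4751.0 × 100
⇒ 1425.9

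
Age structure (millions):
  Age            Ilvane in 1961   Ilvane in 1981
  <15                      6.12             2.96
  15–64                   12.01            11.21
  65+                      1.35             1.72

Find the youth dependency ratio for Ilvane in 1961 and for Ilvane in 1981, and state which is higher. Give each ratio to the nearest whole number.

Ilvane in 1961: 6.12 / 12.01 × 100 = 51
Ilvane in 1981: 2.96 / 11.21 × 100 = 26

Ilvane in 1961: 51
Ilvane in 1981: 26
Higher: Ilvane in 1961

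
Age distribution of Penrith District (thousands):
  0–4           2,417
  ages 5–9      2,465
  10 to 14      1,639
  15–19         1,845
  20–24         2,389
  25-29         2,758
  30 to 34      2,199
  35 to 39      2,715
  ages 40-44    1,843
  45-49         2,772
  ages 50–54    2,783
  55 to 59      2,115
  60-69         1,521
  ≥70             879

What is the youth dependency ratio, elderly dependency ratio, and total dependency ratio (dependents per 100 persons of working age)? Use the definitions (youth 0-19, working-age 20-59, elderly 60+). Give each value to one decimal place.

Youth dependency ratio: 42.7
Old-age dependency ratio: 12.3
Total dependency ratio: 55.0

0–19: 2,417 + 2,465 + 1,639 + 1,845 = 8,366
20–59: 2,389 + 2,758 + 2,199 + 2,715 + 1,843 + 2,772 + 2,783 + 2,115 = 19,574
60+: 1,521 + 879 = 2,400
Youth dependency ratio = 8,366 / 19,574 × 100 = 42.7
Old-age dependency ratio = 2,400 / 19,574 × 100 = 12.3
Total dependency ratio = (8,366 + 2,400) / 19,574 × 100 = 10,766 / 19,574 × 100 = 55.0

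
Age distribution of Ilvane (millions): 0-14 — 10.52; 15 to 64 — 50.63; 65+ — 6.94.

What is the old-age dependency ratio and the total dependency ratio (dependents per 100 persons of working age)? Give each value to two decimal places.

Old-age dependency ratio: 13.71
Total dependency ratio: 34.49

Old-age dependency ratio = 6.94 / 50.63 × 100 = 13.71
Total dependency ratio = (10.52 + 6.94) / 50.63 × 100 = 17.46 / 50.63 × 100 = 34.49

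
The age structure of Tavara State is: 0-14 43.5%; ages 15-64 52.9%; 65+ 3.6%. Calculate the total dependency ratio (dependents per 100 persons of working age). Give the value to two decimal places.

Total dependency ratio = (43.5 + 3.6) / 52.9 × 100 = 47.1 / 52.9 × 100 = 89.04

Total dependency ratio: 89.04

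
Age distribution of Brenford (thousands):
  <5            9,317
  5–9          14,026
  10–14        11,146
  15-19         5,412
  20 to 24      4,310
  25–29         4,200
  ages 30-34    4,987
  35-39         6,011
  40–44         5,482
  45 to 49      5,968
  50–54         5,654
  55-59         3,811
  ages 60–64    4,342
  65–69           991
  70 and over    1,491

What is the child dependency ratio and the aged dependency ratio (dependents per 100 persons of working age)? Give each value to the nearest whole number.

Youth dependency ratio: 69
Old-age dependency ratio: 5

0–14: 9,317 + 14,026 + 11,146 = 34,489
15–64: 5,412 + 4,310 + 4,200 + 4,987 + 6,011 + 5,482 + 5,968 + 5,654 + 3,811 + 4,342 = 50,177
65+: 991 + 1,491 = 2,482
Youth dependency ratio = 34,489 / 50,177 × 100 = 69
Old-age dependency ratio = 2,482 / 50,177 × 100 = 5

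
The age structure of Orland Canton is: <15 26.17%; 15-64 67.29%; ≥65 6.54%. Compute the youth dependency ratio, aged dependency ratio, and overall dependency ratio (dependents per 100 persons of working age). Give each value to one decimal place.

Youth dependency ratio: 38.9
Old-age dependency ratio: 9.7
Total dependency ratio: 48.6

Youth dependency ratio = 26.17 / 67.29 × 100 = 38.9
Old-age dependency ratio = 6.54 / 67.29 × 100 = 9.7
Total dependency ratio = (26.17 + 6.54) / 67.29 × 100 = 32.71 / 67.29 × 100 = 48.6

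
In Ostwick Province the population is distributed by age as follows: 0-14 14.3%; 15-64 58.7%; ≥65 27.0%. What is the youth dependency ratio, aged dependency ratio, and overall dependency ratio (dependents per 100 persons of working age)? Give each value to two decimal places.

Youth dependency ratio: 24.36
Old-age dependency ratio: 46.00
Total dependency ratio: 70.36

Youth dependency ratio = 14.3 / 58.7 × 100 = 24.36
Old-age dependency ratio = 27.0 / 58.7 × 100 = 46.00
Total dependency ratio = (14.3 + 27.0) / 58.7 × 100 = 41.3 / 58.7 × 100 = 70.36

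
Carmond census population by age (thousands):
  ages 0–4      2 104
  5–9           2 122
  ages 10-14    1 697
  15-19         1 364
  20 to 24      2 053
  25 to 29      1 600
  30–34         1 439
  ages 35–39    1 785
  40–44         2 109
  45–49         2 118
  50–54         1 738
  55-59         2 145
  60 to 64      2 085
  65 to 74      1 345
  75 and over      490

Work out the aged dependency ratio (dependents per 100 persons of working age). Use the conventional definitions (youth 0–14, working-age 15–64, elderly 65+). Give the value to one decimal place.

Old-age dependency ratio: 10.0

0–14: 2 104 + 2 122 + 1 697 = 5 923
15–64: 1 364 + 2 053 + 1 600 + 1 439 + 1 785 + 2 109 + 2 118 + 1 738 + 2 145 + 2 085 = 18 436
65+: 1 345 + 490 = 1 835
Old-age dependency ratio = 1 835 / 18 436 × 100 = 10.0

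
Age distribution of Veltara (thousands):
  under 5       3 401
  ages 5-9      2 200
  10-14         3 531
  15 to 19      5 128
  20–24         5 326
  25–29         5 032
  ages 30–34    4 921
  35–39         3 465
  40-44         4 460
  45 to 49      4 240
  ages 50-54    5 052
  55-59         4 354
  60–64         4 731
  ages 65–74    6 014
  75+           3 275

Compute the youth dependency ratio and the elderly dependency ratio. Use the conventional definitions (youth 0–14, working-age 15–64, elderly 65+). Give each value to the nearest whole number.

0–14: 3 401 + 2 200 + 3 531 = 9 132
15–64: 5 128 + 5 326 + 5 032 + 4 921 + 3 465 + 4 460 + 4 240 + 5 052 + 4 354 + 4 731 = 46 709
65+: 6 014 + 3 275 = 9 289
Youth dependency ratio = 9 132 / 46 709 × 100 = 20
Old-age dependency ratio = 9 289 / 46 709 × 100 = 20

Youth dependency ratio: 20
Old-age dependency ratio: 20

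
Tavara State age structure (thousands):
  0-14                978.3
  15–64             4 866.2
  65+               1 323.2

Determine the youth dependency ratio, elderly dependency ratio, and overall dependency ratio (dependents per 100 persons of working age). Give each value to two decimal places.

Youth dependency ratio: 20.10
Old-age dependency ratio: 27.19
Total dependency ratio: 47.30

Youth dependency ratio = 978.3 / 4 866.2 × 100 = 20.10
Old-age dependency ratio = 1 323.2 / 4 866.2 × 100 = 27.19
Total dependency ratio = (978.3 + 1 323.2) / 4 866.2 × 100 = 2 301.5 / 4 866.2 × 100 = 47.30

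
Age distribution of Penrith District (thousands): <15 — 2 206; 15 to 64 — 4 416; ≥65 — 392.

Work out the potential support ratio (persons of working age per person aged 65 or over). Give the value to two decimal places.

Potential support ratio = 4 416 / 392 = 11.27

Potential support ratio: 11.27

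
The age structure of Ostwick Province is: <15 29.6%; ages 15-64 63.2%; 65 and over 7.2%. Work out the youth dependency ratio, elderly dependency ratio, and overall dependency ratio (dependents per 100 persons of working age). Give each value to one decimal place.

Youth dependency ratio: 46.8
Old-age dependency ratio: 11.4
Total dependency ratio: 58.2

Youth dependency ratio = 29.6 / 63.2 × 100 = 46.8
Old-age dependency ratio = 7.2 / 63.2 × 100 = 11.4
Total dependency ratio = (29.6 + 7.2) / 63.2 × 100 = 36.8 / 63.2 × 100 = 58.2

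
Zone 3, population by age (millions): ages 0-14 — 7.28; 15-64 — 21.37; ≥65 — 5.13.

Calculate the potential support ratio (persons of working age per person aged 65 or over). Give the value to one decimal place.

Potential support ratio: 4.2

Potential support ratio = 21.37 / 5.13 = 4.2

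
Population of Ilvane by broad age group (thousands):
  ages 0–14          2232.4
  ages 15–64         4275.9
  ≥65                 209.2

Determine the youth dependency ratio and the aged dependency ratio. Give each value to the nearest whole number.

Youth dependency ratio = 2232.4 / 4275.9 × 100 = 52
Old-age dependency ratio = 209.2 / 4275.9 × 100 = 5

Youth dependency ratio: 52
Old-age dependency ratio: 5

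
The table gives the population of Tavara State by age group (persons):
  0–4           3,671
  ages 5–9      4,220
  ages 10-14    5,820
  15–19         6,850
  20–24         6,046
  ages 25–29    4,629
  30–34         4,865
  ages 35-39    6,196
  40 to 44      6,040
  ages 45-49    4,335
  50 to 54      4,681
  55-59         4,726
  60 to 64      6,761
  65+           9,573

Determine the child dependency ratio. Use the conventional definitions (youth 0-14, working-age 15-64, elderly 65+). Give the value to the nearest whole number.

0–14: 3,671 + 4,220 + 5,820 = 13,711
15–64: 6,850 + 6,046 + 4,629 + 4,865 + 6,196 + 6,040 + 4,335 + 4,681 + 4,726 + 6,761 = 55,129
65+: 9,573
Youth dependency ratio = 13,711 / 55,129 × 100 = 25

Youth dependency ratio: 25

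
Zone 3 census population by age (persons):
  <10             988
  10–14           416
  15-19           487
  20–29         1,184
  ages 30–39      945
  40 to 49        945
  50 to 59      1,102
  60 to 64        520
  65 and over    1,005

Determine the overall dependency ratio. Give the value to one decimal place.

0–14: 988 + 416 = 1,404
15–64: 487 + 1,184 + 945 + 945 + 1,102 + 520 = 5,183
65+: 1,005
Total dependency ratio = (1,404 + 1,005) / 5,183 × 100 = 2,409 / 5,183 × 100 = 46.5

Total dependency ratio: 46.5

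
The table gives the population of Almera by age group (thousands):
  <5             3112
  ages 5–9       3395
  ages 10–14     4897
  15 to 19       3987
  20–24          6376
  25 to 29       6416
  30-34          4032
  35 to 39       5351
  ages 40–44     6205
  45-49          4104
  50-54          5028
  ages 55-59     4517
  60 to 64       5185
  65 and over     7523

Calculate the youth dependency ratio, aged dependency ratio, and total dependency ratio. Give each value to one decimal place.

0–14: 3112 + 3395 + 4897 = 11404
15–64: 3987 + 6376 + 6416 + 4032 + 5351 + 6205 + 4104 + 5028 + 4517 + 5185 = 51201
65+: 7523
Youth dependency ratio = 11404 / 51201 × 100 = 22.3
Old-age dependency ratio = 7523 / 51201 × 100 = 14.7
Total dependency ratio = (11404 + 7523) / 51201 × 100 = 18927 / 51201 × 100 = 37.0

Youth dependency ratio: 22.3
Old-age dependency ratio: 14.7
Total dependency ratio: 37.0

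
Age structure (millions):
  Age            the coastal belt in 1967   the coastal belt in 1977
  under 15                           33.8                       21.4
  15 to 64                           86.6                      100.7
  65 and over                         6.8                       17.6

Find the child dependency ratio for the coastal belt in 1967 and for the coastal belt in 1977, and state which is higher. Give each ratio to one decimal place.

the coastal belt in 1967: 33.8 / 86.6 × 100 = 39.0
the coastal belt in 1977: 21.4 / 100.7 × 100 = 21.3

the coastal belt in 1967: 39.0
the coastal belt in 1977: 21.3
Higher: the coastal belt in 1967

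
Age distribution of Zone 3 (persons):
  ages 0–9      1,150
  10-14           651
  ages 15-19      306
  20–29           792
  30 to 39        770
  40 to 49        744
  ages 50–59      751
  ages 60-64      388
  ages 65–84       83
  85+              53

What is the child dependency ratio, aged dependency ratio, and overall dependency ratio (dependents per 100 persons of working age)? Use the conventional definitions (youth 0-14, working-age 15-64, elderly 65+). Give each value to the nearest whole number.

0–14: 1,150 + 651 = 1,801
15–64: 306 + 792 + 770 + 744 + 751 + 388 = 3,751
65+: 83 + 53 = 136
Youth dependency ratio = 1,801 / 3,751 × 100 = 48
Old-age dependency ratio = 136 / 3,751 × 100 = 4
Total dependency ratio = (1,801 + 136) / 3,751 × 100 = 1,937 / 3,751 × 100 = 52

Youth dependency ratio: 48
Old-age dependency ratio: 4
Total dependency ratio: 52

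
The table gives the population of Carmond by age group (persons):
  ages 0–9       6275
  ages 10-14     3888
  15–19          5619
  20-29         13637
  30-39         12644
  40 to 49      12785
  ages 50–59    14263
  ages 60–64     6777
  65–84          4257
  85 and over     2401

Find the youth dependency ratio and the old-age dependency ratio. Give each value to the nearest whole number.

Youth dependency ratio: 15
Old-age dependency ratio: 10

0–14: 6275 + 3888 = 10163
15–64: 5619 + 13637 + 12644 + 12785 + 14263 + 6777 = 65725
65+: 4257 + 2401 = 6658
Youth dependency ratio = 10163 / 65725 × 100 = 15
Old-age dependency ratio = 6658 / 65725 × 100 = 10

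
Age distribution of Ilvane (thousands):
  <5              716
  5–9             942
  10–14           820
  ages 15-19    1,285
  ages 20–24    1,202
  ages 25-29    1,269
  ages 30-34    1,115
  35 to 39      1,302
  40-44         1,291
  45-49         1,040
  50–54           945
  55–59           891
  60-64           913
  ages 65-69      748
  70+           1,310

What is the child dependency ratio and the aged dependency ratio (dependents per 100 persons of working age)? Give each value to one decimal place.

0–14: 716 + 942 + 820 = 2,478
15–64: 1,285 + 1,202 + 1,269 + 1,115 + 1,302 + 1,291 + 1,040 + 945 + 891 + 913 = 11,253
65+: 748 + 1,310 = 2,058
Youth dependency ratio = 2,478 / 11,253 × 100 = 22.0
Old-age dependency ratio = 2,058 / 11,253 × 100 = 18.3

Youth dependency ratio: 22.0
Old-age dependency ratio: 18.3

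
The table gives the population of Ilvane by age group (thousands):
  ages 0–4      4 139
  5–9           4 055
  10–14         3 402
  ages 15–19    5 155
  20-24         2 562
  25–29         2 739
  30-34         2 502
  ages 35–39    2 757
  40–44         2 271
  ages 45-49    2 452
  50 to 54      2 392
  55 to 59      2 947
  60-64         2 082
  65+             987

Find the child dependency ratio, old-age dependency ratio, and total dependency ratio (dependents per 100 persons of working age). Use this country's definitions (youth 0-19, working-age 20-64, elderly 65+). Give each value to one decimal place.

0–19: 4 139 + 4 055 + 3 402 + 5 155 = 16 751
20–64: 2 562 + 2 739 + 2 502 + 2 757 + 2 271 + 2 452 + 2 392 + 2 947 + 2 082 = 22 704
65+: 987
Youth dependency ratio = 16 751 / 22 704 × 100 = 73.8
Old-age dependency ratio = 987 / 22 704 × 100 = 4.3
Total dependency ratio = (16 751 + 987) / 22 704 × 100 = 17 738 / 22 704 × 100 = 78.1

Youth dependency ratio: 73.8
Old-age dependency ratio: 4.3
Total dependency ratio: 78.1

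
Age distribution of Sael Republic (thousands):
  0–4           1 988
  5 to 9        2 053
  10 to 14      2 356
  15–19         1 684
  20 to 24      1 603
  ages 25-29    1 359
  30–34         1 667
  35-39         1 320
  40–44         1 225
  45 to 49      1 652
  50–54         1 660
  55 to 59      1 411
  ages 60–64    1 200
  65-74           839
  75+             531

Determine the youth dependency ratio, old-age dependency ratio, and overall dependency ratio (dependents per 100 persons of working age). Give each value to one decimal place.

Youth dependency ratio: 43.3
Old-age dependency ratio: 9.3
Total dependency ratio: 52.5

0–14: 1 988 + 2 053 + 2 356 = 6 397
15–64: 1 684 + 1 603 + 1 359 + 1 667 + 1 320 + 1 225 + 1 652 + 1 660 + 1 411 + 1 200 = 14 781
65+: 839 + 531 = 1 370
Youth dependency ratio = 6 397 / 14 781 × 100 = 43.3
Old-age dependency ratio = 1 370 / 14 781 × 100 = 9.3
Total dependency ratio = (6 397 + 1 370) / 14 781 × 100 = 7 767 / 14 781 × 100 = 52.5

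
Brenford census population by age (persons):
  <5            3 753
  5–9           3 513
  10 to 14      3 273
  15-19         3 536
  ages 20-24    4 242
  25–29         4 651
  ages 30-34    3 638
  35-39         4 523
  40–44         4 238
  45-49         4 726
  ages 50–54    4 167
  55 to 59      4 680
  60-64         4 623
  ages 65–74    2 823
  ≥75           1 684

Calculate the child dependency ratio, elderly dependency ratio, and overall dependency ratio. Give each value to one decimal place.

0–14: 3 753 + 3 513 + 3 273 = 10 539
15–64: 3 536 + 4 242 + 4 651 + 3 638 + 4 523 + 4 238 + 4 726 + 4 167 + 4 680 + 4 623 = 43 024
65+: 2 823 + 1 684 = 4 507
Youth dependency ratio = 10 539 / 43 024 × 100 = 24.5
Old-age dependency ratio = 4 507 / 43 024 × 100 = 10.5
Total dependency ratio = (10 539 + 4 507) / 43 024 × 100 = 15 046 / 43 024 × 100 = 35.0

Youth dependency ratio: 24.5
Old-age dependency ratio: 10.5
Total dependency ratio: 35.0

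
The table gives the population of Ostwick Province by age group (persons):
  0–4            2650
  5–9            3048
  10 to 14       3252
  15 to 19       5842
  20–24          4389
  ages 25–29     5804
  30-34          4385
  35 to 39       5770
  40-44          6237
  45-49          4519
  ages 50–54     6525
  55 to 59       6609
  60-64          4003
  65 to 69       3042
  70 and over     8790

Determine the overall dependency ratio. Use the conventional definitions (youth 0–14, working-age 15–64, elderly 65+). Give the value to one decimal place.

Total dependency ratio: 38.4

0–14: 2650 + 3048 + 3252 = 8950
15–64: 5842 + 4389 + 5804 + 4385 + 5770 + 6237 + 4519 + 6525 + 6609 + 4003 = 54083
65+: 3042 + 8790 = 11832
Total dependency ratio = (8950 + 11832) / 54083 × 100 = 20782 / 54083 × 100 = 38.4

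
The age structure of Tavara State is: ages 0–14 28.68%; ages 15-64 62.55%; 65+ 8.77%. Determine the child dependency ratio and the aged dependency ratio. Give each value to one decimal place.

Youth dependency ratio = 28.68 / 62.55 × 100 = 45.9
Old-age dependency ratio = 8.77 / 62.55 × 100 = 14.0

Youth dependency ratio: 45.9
Old-age dependency ratio: 14.0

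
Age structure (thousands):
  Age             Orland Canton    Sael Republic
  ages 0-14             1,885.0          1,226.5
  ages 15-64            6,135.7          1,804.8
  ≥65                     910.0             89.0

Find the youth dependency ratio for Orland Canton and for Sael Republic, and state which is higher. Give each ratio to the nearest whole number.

Orland Canton: 31
Sael Republic: 68
Higher: Sael Republic

Orland Canton: 1,885.0 / 6,135.7 × 100 = 31
Sael Republic: 1,226.5 / 1,804.8 × 100 = 68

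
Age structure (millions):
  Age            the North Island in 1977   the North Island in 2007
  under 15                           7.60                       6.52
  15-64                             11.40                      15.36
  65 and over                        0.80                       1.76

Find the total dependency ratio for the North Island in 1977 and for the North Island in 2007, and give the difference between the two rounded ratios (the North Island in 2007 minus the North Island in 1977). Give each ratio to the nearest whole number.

the North Island in 1977: 74
the North Island in 2007: 54
Difference: -20

the North Island in 1977: (7.60 + 0.80) / 11.40 × 100 = 8.40 / 11.40 × 100 = 74
the North Island in 2007: (6.52 + 1.76) / 15.36 × 100 = 8.28 / 15.36 × 100 = 54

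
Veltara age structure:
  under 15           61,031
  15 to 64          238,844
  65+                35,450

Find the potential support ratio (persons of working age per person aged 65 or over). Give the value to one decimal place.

Potential support ratio = 238,844 / 35,450 = 6.7

Potential support ratio: 6.7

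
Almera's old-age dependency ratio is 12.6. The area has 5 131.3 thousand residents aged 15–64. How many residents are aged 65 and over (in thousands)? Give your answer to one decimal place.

Old-age dependency ratio = elderly / working-age × 100
12.6 = E / 5 131.3 × 100
⇒ 646.5

Aged 65 and over: 646.5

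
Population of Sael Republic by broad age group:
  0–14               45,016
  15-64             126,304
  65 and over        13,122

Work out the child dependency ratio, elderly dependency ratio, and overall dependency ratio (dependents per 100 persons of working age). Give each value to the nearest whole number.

Youth dependency ratio = 45,016 / 126,304 × 100 = 36
Old-age dependency ratio = 13,122 / 126,304 × 100 = 10
Total dependency ratio = (45,016 + 13,122) / 126,304 × 100 = 58,138 / 126,304 × 100 = 46

Youth dependency ratio: 36
Old-age dependency ratio: 10
Total dependency ratio: 46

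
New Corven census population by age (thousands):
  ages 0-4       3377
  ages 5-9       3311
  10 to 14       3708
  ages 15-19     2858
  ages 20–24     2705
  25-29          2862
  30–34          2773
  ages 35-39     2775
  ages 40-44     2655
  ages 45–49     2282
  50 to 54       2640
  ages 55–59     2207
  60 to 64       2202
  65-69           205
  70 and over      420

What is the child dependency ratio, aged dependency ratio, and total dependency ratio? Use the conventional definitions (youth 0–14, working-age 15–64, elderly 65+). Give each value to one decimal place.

Youth dependency ratio: 40.0
Old-age dependency ratio: 2.4
Total dependency ratio: 42.5

0–14: 3377 + 3311 + 3708 = 10396
15–64: 2858 + 2705 + 2862 + 2773 + 2775 + 2655 + 2282 + 2640 + 2207 + 2202 = 25959
65+: 205 + 420 = 625
Youth dependency ratio = 10396 / 25959 × 100 = 40.0
Old-age dependency ratio = 625 / 25959 × 100 = 2.4
Total dependency ratio = (10396 + 625) / 25959 × 100 = 11021 / 25959 × 100 = 42.5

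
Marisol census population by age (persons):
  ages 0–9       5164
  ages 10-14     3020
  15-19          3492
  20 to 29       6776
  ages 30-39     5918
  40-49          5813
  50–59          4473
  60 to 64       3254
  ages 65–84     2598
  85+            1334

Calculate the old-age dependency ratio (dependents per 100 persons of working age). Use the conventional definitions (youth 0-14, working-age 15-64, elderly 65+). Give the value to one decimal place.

Old-age dependency ratio: 13.2

0–14: 5164 + 3020 = 8184
15–64: 3492 + 6776 + 5918 + 5813 + 4473 + 3254 = 29726
65+: 2598 + 1334 = 3932
Old-age dependency ratio = 3932 / 29726 × 100 = 13.2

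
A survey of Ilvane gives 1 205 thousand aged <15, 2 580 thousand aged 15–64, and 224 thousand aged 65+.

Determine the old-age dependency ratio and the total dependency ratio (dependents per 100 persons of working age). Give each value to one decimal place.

Old-age dependency ratio: 8.7
Total dependency ratio: 55.4

Old-age dependency ratio = 224 / 2 580 × 100 = 8.7
Total dependency ratio = (1 205 + 224) / 2 580 × 100 = 1 429 / 2 580 × 100 = 55.4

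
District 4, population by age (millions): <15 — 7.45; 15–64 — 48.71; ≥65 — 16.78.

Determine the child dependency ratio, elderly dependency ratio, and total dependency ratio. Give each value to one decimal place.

Youth dependency ratio: 15.3
Old-age dependency ratio: 34.4
Total dependency ratio: 49.7

Youth dependency ratio = 7.45 / 48.71 × 100 = 15.3
Old-age dependency ratio = 16.78 / 48.71 × 100 = 34.4
Total dependency ratio = (7.45 + 16.78) / 48.71 × 100 = 24.23 / 48.71 × 100 = 49.7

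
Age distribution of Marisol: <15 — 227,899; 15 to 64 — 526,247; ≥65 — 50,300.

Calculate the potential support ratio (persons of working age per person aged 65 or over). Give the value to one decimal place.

Potential support ratio = 526,247 / 50,300 = 10.5

Potential support ratio: 10.5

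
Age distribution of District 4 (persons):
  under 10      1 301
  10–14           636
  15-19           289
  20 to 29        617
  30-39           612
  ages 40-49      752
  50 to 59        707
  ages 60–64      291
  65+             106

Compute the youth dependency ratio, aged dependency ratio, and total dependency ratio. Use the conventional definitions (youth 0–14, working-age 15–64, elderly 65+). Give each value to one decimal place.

0–14: 1 301 + 636 = 1 937
15–64: 289 + 617 + 612 + 752 + 707 + 291 = 3 268
65+: 106
Youth dependency ratio = 1 937 / 3 268 × 100 = 59.3
Old-age dependency ratio = 106 / 3 268 × 100 = 3.2
Total dependency ratio = (1 937 + 106) / 3 268 × 100 = 2 043 / 3 268 × 100 = 62.5

Youth dependency ratio: 59.3
Old-age dependency ratio: 3.2
Total dependency ratio: 62.5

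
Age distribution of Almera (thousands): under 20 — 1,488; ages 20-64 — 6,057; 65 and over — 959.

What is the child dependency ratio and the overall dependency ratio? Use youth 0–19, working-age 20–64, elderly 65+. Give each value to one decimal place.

Youth dependency ratio = 1,488 / 6,057 × 100 = 24.6
Total dependency ratio = (1,488 + 959) / 6,057 × 100 = 2,447 / 6,057 × 100 = 40.4

Youth dependency ratio: 24.6
Total dependency ratio: 40.4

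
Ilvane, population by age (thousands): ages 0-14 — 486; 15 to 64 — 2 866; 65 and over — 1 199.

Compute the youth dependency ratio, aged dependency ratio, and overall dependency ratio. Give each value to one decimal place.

Youth dependency ratio = 486 / 2 866 × 100 = 17.0
Old-age dependency ratio = 1 199 / 2 866 × 100 = 41.8
Total dependency ratio = (486 + 1 199) / 2 866 × 100 = 1 685 / 2 866 × 100 = 58.8

Youth dependency ratio: 17.0
Old-age dependency ratio: 41.8
Total dependency ratio: 58.8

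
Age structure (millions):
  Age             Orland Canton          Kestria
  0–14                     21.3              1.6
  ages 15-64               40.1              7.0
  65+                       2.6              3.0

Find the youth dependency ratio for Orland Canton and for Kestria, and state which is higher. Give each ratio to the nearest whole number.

Orland Canton: 53
Kestria: 23
Higher: Orland Canton

Orland Canton: 21.3 / 40.1 × 100 = 53
Kestria: 1.6 / 7.0 × 100 = 23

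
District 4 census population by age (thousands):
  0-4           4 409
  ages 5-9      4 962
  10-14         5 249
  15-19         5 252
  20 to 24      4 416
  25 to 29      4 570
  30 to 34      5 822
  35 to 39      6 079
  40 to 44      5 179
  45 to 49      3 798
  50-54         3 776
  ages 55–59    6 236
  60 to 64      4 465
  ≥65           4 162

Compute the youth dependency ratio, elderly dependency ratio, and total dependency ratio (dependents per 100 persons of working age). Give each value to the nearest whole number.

0–14: 4 409 + 4 962 + 5 249 = 14 620
15–64: 5 252 + 4 416 + 4 570 + 5 822 + 6 079 + 5 179 + 3 798 + 3 776 + 6 236 + 4 465 = 49 593
65+: 4 162
Youth dependency ratio = 14 620 / 49 593 × 100 = 29
Old-age dependency ratio = 4 162 / 49 593 × 100 = 8
Total dependency ratio = (14 620 + 4 162) / 49 593 × 100 = 18 782 / 49 593 × 100 = 38

Youth dependency ratio: 29
Old-age dependency ratio: 8
Total dependency ratio: 38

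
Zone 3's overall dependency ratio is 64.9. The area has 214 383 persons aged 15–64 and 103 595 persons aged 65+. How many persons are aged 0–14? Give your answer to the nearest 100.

Aged 0–14: 35 500

Total dependency ratio = (youth + elderly) / working-age × 100
64.9 = (Y + 103 595) / 214 383 × 100
⇒ 35 500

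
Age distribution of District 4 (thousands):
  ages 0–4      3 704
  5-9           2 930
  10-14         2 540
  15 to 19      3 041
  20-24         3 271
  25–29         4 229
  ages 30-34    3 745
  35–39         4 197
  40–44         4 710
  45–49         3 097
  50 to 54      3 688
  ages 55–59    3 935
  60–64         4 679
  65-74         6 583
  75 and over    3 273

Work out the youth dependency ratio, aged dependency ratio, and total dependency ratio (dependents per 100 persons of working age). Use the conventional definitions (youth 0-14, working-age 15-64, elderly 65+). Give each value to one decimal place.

Youth dependency ratio: 23.8
Old-age dependency ratio: 25.5
Total dependency ratio: 49.3

0–14: 3 704 + 2 930 + 2 540 = 9 174
15–64: 3 041 + 3 271 + 4 229 + 3 745 + 4 197 + 4 710 + 3 097 + 3 688 + 3 935 + 4 679 = 38 592
65+: 6 583 + 3 273 = 9 856
Youth dependency ratio = 9 174 / 38 592 × 100 = 23.8
Old-age dependency ratio = 9 856 / 38 592 × 100 = 25.5
Total dependency ratio = (9 174 + 9 856) / 38 592 × 100 = 19 030 / 38 592 × 100 = 49.3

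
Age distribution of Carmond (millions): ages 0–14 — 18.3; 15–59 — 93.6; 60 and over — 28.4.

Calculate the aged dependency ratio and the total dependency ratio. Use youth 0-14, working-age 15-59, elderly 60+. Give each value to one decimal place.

Old-age dependency ratio: 30.3
Total dependency ratio: 49.9

Old-age dependency ratio = 28.4 / 93.6 × 100 = 30.3
Total dependency ratio = (18.3 + 28.4) / 93.6 × 100 = 46.7 / 93.6 × 100 = 49.9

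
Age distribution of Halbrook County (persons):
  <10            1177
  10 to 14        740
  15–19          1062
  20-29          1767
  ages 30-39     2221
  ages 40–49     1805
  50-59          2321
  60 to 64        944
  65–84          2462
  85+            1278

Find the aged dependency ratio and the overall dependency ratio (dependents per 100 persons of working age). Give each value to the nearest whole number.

Old-age dependency ratio: 37
Total dependency ratio: 56

0–14: 1177 + 740 = 1917
15–64: 1062 + 1767 + 2221 + 1805 + 2321 + 944 = 10120
65+: 2462 + 1278 = 3740
Old-age dependency ratio = 3740 / 10120 × 100 = 37
Total dependency ratio = (1917 + 3740) / 10120 × 100 = 5657 / 10120 × 100 = 56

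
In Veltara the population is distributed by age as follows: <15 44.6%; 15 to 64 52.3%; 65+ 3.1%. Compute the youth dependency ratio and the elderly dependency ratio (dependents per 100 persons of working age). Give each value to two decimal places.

Youth dependency ratio = 44.6 / 52.3 × 100 = 85.28
Old-age dependency ratio = 3.1 / 52.3 × 100 = 5.93

Youth dependency ratio: 85.28
Old-age dependency ratio: 5.93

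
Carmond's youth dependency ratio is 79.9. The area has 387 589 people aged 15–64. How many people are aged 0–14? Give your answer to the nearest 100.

Youth dependency ratio = youth / working-age × 100
79.9 = Y / 387 589 × 100
⇒ 309 700

Aged 0–14: 309 700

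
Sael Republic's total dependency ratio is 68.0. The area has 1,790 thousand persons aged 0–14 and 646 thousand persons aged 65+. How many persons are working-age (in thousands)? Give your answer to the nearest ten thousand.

Working-age: 3,580

Total dependency ratio = (youth + elderly) / working-age × 100
68.0 = (1,790 + 646) / W × 100
⇒ 3,580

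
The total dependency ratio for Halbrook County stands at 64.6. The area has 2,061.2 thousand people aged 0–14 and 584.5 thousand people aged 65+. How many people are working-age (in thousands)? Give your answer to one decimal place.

Total dependency ratio = (youth + elderly) / working-age × 100
64.6 = (2,061.2 + 584.5) / W × 100
⇒ 4,095.5

Working-age: 4,095.5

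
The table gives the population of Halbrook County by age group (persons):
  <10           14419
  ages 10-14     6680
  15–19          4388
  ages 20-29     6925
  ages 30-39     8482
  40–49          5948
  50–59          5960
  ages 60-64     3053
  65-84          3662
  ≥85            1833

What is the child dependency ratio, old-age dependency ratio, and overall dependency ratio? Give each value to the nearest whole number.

0–14: 14419 + 6680 = 21099
15–64: 4388 + 6925 + 8482 + 5948 + 5960 + 3053 = 34756
65+: 3662 + 1833 = 5495
Youth dependency ratio = 21099 / 34756 × 100 = 61
Old-age dependency ratio = 5495 / 34756 × 100 = 16
Total dependency ratio = (21099 + 5495) / 34756 × 100 = 26594 / 34756 × 100 = 77

Youth dependency ratio: 61
Old-age dependency ratio: 16
Total dependency ratio: 77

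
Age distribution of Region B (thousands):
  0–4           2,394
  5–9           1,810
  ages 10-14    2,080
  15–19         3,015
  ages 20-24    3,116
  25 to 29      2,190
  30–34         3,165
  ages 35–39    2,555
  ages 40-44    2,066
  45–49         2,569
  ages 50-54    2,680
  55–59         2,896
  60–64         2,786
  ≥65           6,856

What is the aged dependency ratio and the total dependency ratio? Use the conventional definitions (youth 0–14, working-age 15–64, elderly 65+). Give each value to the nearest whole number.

Old-age dependency ratio: 25
Total dependency ratio: 49

0–14: 2,394 + 1,810 + 2,080 = 6,284
15–64: 3,015 + 3,116 + 2,190 + 3,165 + 2,555 + 2,066 + 2,569 + 2,680 + 2,896 + 2,786 = 27,038
65+: 6,856
Old-age dependency ratio = 6,856 / 27,038 × 100 = 25
Total dependency ratio = (6,284 + 6,856) / 27,038 × 100 = 13,140 / 27,038 × 100 = 49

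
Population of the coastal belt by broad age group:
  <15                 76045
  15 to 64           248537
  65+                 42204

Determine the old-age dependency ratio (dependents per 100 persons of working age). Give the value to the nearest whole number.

Old-age dependency ratio: 17

Old-age dependency ratio = 42204 / 248537 × 100 = 17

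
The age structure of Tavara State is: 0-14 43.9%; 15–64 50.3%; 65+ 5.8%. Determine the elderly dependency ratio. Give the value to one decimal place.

Old-age dependency ratio = 5.8 / 50.3 × 100 = 11.5

Old-age dependency ratio: 11.5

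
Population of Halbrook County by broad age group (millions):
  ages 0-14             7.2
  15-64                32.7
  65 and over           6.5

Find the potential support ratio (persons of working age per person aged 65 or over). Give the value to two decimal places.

Potential support ratio: 5.03

Potential support ratio = 32.7 / 6.5 = 5.03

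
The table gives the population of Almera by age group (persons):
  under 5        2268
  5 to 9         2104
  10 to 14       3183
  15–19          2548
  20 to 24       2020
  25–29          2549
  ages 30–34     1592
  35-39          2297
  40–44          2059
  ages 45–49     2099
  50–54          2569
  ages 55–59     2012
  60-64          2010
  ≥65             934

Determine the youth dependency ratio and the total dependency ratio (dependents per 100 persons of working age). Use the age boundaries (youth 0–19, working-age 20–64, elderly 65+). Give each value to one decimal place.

Youth dependency ratio: 52.6
Total dependency ratio: 57.5

0–19: 2268 + 2104 + 3183 + 2548 = 10103
20–64: 2020 + 2549 + 1592 + 2297 + 2059 + 2099 + 2569 + 2012 + 2010 = 19207
65+: 934
Youth dependency ratio = 10103 / 19207 × 100 = 52.6
Total dependency ratio = (10103 + 934) / 19207 × 100 = 11037 / 19207 × 100 = 57.5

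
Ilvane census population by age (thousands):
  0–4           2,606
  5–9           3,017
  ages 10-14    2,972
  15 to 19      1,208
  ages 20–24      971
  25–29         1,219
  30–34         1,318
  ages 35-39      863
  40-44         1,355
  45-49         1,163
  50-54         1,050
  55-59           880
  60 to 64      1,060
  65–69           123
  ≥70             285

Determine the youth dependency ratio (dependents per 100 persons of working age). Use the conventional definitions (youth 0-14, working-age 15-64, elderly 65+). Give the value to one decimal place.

Youth dependency ratio: 77.5

0–14: 2,606 + 3,017 + 2,972 = 8,595
15–64: 1,208 + 971 + 1,219 + 1,318 + 863 + 1,355 + 1,163 + 1,050 + 880 + 1,060 = 11,087
65+: 123 + 285 = 408
Youth dependency ratio = 8,595 / 11,087 × 100 = 77.5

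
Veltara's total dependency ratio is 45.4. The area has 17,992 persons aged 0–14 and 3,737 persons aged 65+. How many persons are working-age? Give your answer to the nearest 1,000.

Working-age: 48,000

Total dependency ratio = (youth + elderly) / working-age × 100
45.4 = (17,992 + 3,737) / W × 100
⇒ 48,000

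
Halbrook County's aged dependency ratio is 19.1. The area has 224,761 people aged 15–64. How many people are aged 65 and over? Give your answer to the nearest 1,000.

Aged 65 and over: 43,000

Old-age dependency ratio = elderly / working-age × 100
19.1 = E / 224,761 × 100
⇒ 43,000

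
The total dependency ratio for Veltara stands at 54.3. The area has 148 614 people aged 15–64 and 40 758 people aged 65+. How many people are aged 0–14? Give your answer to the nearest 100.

Total dependency ratio = (youth + elderly) / working-age × 100
54.3 = (Y + 40 758) / 148 614 × 100
⇒ 39 900

Aged 0–14: 39 900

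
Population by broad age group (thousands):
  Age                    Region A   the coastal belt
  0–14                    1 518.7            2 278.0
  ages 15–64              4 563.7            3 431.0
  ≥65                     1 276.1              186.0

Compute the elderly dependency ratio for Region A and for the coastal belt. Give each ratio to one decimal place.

Region A: 28.0
the coastal belt: 5.4

Region A: 1 276.1 / 4 563.7 × 100 = 28.0
the coastal belt: 186.0 / 3 431.0 × 100 = 5.4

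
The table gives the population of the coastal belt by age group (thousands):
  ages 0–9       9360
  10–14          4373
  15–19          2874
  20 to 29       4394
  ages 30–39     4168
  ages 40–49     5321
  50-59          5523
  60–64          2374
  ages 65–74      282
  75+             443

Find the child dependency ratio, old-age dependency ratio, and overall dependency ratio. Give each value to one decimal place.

Youth dependency ratio: 55.7
Old-age dependency ratio: 2.9
Total dependency ratio: 58.6

0–14: 9360 + 4373 = 13733
15–64: 2874 + 4394 + 4168 + 5321 + 5523 + 2374 = 24654
65+: 282 + 443 = 725
Youth dependency ratio = 13733 / 24654 × 100 = 55.7
Old-age dependency ratio = 725 / 24654 × 100 = 2.9
Total dependency ratio = (13733 + 725) / 24654 × 100 = 14458 / 24654 × 100 = 58.6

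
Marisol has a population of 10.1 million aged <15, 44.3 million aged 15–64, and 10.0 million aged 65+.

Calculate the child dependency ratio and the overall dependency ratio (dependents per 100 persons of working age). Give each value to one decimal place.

Youth dependency ratio: 22.8
Total dependency ratio: 45.4

Youth dependency ratio = 10.1 / 44.3 × 100 = 22.8
Total dependency ratio = (10.1 + 10.0) / 44.3 × 100 = 20.1 / 44.3 × 100 = 45.4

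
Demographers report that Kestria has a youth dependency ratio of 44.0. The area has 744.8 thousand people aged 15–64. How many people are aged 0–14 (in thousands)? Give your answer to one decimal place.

Aged 0–14: 327.7

Youth dependency ratio = youth / working-age × 100
44.0 = Y / 744.8 × 100
⇒ 327.7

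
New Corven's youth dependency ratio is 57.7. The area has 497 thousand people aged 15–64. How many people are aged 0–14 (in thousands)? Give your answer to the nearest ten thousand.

Aged 0–14: 290

Youth dependency ratio = youth / working-age × 100
57.7 = Y / 497 × 100
⇒ 290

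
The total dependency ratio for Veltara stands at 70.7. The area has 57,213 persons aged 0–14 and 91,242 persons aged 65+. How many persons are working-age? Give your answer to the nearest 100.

Working-age: 210,000

Total dependency ratio = (youth + elderly) / working-age × 100
70.7 = (57,213 + 91,242) / W × 100
⇒ 210,000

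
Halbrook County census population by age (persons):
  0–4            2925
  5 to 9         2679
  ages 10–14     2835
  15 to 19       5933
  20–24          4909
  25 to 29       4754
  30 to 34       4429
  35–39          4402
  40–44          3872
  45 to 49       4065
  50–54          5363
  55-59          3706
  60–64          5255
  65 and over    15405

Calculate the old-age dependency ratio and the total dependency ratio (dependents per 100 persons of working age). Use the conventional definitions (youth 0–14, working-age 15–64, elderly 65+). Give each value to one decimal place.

0–14: 2925 + 2679 + 2835 = 8439
15–64: 5933 + 4909 + 4754 + 4429 + 4402 + 3872 + 4065 + 5363 + 3706 + 5255 = 46688
65+: 15405
Old-age dependency ratio = 15405 / 46688 × 100 = 33.0
Total dependency ratio = (8439 + 15405) / 46688 × 100 = 23844 / 46688 × 100 = 51.1

Old-age dependency ratio: 33.0
Total dependency ratio: 51.1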